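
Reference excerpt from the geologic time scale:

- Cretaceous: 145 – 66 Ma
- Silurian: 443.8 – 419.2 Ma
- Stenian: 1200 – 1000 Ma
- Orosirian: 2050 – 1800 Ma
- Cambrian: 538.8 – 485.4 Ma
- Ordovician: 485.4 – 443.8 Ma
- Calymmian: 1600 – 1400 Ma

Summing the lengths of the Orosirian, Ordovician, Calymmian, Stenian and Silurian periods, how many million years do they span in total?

716.2 million years

Each duration: Orosirian = 250; Ordovician = 41.6; Calymmian = 200; Stenian = 200; Silurian = 24.6.
Sum: 250 + 41.6 + 200 + 200 + 24.6 = 716.2 Myr.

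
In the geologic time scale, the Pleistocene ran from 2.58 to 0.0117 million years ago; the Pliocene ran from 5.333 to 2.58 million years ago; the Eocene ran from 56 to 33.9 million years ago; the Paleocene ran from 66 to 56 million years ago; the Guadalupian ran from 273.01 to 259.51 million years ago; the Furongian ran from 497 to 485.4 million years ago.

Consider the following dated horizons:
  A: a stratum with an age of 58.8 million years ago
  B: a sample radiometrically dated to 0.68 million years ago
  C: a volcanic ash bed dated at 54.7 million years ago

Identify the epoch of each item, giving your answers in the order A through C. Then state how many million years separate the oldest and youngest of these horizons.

A: 58.8 Ma lies in 66–56 Ma, so Paleocene.
B: 0.68 Ma lies in 2.58–0.0117 Ma, so Pleistocene.
C: 54.7 Ma lies in 56–33.9 Ma, so Eocene.
Oldest = 58.8 Ma, youngest = 0.68 Ma → span 58.12 Myr.

A — Paleocene; B — Pleistocene; C — Eocene; span 58.12 million years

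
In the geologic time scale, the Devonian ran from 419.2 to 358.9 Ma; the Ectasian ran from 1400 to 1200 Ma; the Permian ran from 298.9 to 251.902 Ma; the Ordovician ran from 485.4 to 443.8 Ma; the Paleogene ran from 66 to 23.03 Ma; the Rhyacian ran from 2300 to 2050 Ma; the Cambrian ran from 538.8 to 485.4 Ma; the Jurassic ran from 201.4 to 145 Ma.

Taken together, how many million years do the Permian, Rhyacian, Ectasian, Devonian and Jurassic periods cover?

613.698 million years

Each duration: Permian = 46.998; Rhyacian = 250; Ectasian = 200; Devonian = 60.3; Jurassic = 56.4.
Sum: 46.998 + 250 + 200 + 60.3 + 56.4 = 613.698 Myr.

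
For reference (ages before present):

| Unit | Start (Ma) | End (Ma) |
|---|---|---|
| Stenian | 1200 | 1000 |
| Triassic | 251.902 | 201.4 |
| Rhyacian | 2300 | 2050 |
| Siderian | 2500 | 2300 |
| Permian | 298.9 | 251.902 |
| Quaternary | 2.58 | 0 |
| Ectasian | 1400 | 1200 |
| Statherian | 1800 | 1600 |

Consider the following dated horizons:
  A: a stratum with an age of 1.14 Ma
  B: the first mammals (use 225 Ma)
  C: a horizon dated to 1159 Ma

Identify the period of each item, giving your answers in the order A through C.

A — Quaternary; B — Triassic; C — Stenian

A: 1.14 Ma lies in 2.58–0 Ma, so Quaternary.
B: 225 Ma lies in 251.902–201.4 Ma, so Triassic.
C: 1159 Ma lies in 1200–1000 Ma, so Stenian.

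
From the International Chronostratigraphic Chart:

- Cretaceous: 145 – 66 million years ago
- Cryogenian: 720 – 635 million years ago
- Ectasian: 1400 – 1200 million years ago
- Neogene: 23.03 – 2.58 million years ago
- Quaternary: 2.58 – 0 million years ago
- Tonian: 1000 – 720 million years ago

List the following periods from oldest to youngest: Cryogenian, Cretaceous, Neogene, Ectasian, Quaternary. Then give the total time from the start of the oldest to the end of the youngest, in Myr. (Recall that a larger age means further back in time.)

Ectasian → Cryogenian → Cretaceous → Neogene → Quaternary; total span 1400 Myr

Start ages (Ma): Ectasian 1400, Cryogenian 720, Cretaceous 145, Neogene 23.03, Quaternary 2.58.
Ordered oldest to youngest: Ectasian, Cryogenian, Cretaceous, Neogene, Quaternary.
Span = 1400 − 0 = 1400 Myr.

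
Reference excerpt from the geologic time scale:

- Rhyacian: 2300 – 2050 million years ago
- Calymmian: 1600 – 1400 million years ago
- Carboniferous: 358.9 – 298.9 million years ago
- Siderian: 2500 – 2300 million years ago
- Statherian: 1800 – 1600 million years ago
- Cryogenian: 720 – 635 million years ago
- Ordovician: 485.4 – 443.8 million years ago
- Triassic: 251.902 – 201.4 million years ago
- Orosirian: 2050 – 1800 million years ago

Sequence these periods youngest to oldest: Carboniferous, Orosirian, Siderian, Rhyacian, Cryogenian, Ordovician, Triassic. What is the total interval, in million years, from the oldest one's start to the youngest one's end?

Triassic, Carboniferous, Ordovician, Cryogenian, Orosirian, Rhyacian, Siderian; total span 2298.6 Myr

Start ages (Ma): Siderian 2500, Rhyacian 2300, Orosirian 2050, Cryogenian 720, Ordovician 485.4, Carboniferous 358.9, Triassic 251.902.
Ordered youngest to oldest: Triassic, Carboniferous, Ordovician, Cryogenian, Orosirian, Rhyacian, Siderian.
Span = 2500 − 201.4 = 2298.6 Myr.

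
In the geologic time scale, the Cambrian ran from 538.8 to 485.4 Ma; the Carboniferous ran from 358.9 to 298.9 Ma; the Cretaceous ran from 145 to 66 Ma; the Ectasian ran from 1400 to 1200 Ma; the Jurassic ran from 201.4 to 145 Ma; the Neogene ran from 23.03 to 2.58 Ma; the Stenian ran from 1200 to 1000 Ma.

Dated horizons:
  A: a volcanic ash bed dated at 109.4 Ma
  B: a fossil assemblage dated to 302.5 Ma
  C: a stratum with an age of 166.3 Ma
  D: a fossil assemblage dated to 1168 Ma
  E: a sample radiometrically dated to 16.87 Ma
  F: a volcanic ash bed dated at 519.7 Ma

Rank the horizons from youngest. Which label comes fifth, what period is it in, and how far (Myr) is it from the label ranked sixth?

Smaller Ma means younger, so youngest first: E 16.87 < A 109.4 < C 166.3 < B 302.5 < F 519.7 < D 1168.
Counting 5 along gives F (519.7 Ma); the excerpt puts that inside the Cambrian, 538.8–485.4 Ma.
Next in line is D (1168 Ma), and 1168 − 519.7 = 648.3 Myr.

F, in the Cambrian; 648.3 million years to D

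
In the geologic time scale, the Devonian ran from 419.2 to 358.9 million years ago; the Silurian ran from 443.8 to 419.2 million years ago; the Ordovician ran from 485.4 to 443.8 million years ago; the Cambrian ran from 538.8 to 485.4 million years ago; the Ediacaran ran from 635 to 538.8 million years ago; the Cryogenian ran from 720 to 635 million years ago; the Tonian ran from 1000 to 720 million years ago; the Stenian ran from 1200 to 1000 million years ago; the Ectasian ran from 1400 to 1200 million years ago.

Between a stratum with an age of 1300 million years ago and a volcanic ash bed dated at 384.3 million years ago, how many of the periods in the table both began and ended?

The older date is 1300 Ma and the younger is 384.3 Ma.
Periods with start < 1300 and end > 384.3 Ma: Stenian (1200–1000), Tonian (1000–720), Cryogenian (720–635), Ediacaran (635–538.8), Cambrian (538.8–485.4), Ordovician (485.4–443.8), Silurian (443.8–419.2).
That is 7 complete periods.

7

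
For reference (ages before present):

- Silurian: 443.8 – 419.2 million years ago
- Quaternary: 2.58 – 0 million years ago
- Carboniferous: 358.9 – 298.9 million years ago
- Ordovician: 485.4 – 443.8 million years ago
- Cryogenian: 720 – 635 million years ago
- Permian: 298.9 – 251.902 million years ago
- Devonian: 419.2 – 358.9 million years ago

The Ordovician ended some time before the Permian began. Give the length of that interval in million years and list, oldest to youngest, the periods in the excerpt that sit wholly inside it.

The Ordovician closes at 443.8 Ma and the Permian opens at 298.9 Ma, so the interval is 443.8 − 298.9 = 144.9 Myr.
A period fits inside if it starts at or after 443.8 Ma and ends at or before 298.9 Ma; oldest first that gives Silurian, Devonian, Carboniferous.

144.9 million years; Silurian, Devonian, Carboniferous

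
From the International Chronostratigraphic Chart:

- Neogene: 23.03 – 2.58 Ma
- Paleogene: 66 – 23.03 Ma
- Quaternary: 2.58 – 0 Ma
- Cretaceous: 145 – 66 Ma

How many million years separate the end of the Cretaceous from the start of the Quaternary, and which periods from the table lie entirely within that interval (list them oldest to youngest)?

63.42 million years; Paleogene, Neogene

End of Cretaceous = 66 Ma; start of Quaternary = 2.58 Ma.
Gap = 66 − 2.58 = 63.42 Myr.
Periods wholly inside 66–2.58 Ma: Paleogene (66–23.03), Neogene (23.03–2.58).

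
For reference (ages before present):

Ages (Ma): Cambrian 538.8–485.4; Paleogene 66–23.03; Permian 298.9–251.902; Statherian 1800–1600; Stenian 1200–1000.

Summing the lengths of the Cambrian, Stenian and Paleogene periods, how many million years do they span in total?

Each duration: Cambrian = 53.4; Stenian = 200; Paleogene = 42.97.
Sum: 53.4 + 200 + 42.97 = 296.37 Myr.

296.37 million years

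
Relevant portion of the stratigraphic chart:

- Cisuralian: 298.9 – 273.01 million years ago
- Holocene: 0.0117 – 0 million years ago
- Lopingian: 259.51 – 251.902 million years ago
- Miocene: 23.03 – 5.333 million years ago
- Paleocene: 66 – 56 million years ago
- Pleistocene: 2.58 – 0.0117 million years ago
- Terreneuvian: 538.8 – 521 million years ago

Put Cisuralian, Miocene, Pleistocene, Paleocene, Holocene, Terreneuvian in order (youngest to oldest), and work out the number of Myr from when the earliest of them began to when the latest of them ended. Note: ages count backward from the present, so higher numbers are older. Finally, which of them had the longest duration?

Start ages (Ma): Terreneuvian 538.8, Cisuralian 298.9, Paleocene 66, Miocene 23.03, Pleistocene 2.58, Holocene 0.0117.
Ordered youngest to oldest: Holocene, Pleistocene, Miocene, Paleocene, Cisuralian, Terreneuvian.
Span = 538.8 − 0 = 538.8 Myr.
Durations: Holocene 0.0117, Miocene 17.697, Terreneuvian 17.8, Cisuralian 25.89, Pleistocene 2.5683, Paleocene 10 → longest is Cisuralian (25.89 Myr).

Holocene, Pleistocene, Miocene, Paleocene, Cisuralian, Terreneuvian; total span 538.8 Myr; longest is Cisuralian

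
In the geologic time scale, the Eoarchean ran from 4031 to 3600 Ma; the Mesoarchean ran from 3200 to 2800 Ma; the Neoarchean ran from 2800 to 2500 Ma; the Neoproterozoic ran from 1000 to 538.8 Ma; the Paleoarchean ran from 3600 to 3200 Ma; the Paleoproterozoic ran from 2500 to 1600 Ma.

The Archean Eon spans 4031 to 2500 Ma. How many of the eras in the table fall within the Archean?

Eras inside 4031–2500 Ma: Eoarchean, Paleoarchean, Mesoarchean, Neoarchean — 4 in total.

4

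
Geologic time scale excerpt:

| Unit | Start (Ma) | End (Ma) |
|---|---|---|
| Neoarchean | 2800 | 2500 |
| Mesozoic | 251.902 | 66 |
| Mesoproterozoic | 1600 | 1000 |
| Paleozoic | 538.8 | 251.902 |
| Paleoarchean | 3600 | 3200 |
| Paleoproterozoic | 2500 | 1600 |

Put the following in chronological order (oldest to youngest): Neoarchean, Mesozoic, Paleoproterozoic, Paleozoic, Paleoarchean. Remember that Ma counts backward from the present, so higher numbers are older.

Paleoarchean, Neoarchean, Paleoproterozoic, Paleozoic, Mesozoic

The oldest of these is Paleoarchean (starts 3600 Ma) and the youngest is Mesozoic (ends 66 Ma).
In between, by decreasing start age: Neoarchean (2800), Paleoproterozoic (2500), Paleozoic (538.8).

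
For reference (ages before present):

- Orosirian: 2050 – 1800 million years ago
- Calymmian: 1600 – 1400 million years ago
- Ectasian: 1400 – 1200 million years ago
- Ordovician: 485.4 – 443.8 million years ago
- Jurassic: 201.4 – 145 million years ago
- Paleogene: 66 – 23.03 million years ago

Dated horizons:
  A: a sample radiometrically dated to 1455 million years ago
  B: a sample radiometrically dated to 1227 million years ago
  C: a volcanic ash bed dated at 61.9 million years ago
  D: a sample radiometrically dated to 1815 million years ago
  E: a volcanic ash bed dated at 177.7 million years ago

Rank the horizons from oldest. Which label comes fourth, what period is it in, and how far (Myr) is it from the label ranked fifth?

E, in the Jurassic; 115.8 million years to C

Larger Ma means older, so oldest first: D 1815 > A 1455 > B 1227 > E 177.7 > C 61.9.
Counting 4 along gives E (177.7 Ma); the excerpt puts that inside the Jurassic, 201.4–145 Ma.
Next in line is C (61.9 Ma), and 177.7 − 61.9 = 115.8 Myr.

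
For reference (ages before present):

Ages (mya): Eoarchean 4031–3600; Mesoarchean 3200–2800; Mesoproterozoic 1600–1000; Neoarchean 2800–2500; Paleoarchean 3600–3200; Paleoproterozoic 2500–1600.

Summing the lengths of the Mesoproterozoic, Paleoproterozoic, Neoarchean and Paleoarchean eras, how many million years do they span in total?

Duration is start − end for each: (1600 − 1000) + (2500 − 1600) + (2800 − 2500) + (3600 − 3200).
That is 600 + 900 + 300 + 400, which totals 2200 million years.

2200 million years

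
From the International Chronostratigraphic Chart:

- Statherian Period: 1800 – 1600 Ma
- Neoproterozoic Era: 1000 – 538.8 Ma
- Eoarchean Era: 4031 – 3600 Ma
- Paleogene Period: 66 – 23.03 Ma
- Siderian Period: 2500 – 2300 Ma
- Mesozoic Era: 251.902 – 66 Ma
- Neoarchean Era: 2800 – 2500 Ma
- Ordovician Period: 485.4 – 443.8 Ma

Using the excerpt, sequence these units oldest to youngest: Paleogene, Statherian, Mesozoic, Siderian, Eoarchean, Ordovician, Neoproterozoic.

Read off each span (Ma): Paleogene 66–23.03; Statherian 1800–1600; Mesozoic 251.902–66; Siderian 2500–2300; Eoarchean 4031–3600; Ordovician 485.4–443.8; Neoproterozoic 1000–538.8.
Larger Ma is older, so oldest→youngest is Eoarchean, Siderian, Statherian, Neoproterozoic, Ordovician, Mesozoic, Paleogene.

Eoarchean, then Siderian, then Statherian, then Neoproterozoic, then Ordovician, then Mesozoic, then Paleogene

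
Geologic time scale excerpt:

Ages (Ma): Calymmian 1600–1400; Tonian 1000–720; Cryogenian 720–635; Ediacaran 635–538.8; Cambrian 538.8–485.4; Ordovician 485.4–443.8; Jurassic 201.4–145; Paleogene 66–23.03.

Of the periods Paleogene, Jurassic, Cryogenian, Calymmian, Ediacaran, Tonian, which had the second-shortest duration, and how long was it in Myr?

Start − end for each: Paleogene 66 − 23.03 = 42.97; Jurassic 201.4 − 145 = 56.4; Cryogenian 720 − 635 = 85; Calymmian 1600 − 1400 = 200; Ediacaran 635 − 538.8 = 96.2; Tonian 1000 − 720 = 280.
Ranking these from shortest: Paleogene < Jurassic < Cryogenian < Ediacaran < Calymmian < Tonian.
Position 2 in that ranking is Jurassic, which lasted 56.4 Myr.

Jurassic, 56.4 million years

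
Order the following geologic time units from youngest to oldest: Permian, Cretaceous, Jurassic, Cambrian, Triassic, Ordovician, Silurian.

Cretaceous, Jurassic, Triassic, Permian, Silurian, Ordovician, Cambrian

Group by era (each group listed oldest first) — Paleozoic: Cambrian, Ordovician, Silurian, Permian; Mesozoic: Triassic, Jurassic, Cretaceous. The eras run Paleozoic → Mesozoic → Cenozoic. Concatenating the groups in that era order and then reversing gives youngest to oldest.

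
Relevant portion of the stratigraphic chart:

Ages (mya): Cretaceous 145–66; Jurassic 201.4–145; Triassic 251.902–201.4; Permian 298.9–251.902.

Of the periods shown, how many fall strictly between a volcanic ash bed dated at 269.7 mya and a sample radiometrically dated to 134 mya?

The older date is 269.7 Ma and the younger is 134 Ma.
Periods with start < 269.7 and end > 134 Ma: Triassic (251.902–201.4), Jurassic (201.4–145).
That is 2 complete periods.

2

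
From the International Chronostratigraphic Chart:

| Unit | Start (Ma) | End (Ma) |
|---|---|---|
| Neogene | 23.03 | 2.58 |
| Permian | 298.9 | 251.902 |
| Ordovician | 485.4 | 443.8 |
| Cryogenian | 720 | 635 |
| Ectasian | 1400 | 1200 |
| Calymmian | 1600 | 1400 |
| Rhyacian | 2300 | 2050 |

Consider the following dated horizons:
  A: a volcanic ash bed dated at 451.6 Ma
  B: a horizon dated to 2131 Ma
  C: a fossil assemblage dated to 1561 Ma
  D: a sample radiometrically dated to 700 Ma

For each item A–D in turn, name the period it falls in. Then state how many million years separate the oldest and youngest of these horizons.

A — Ordovician; B — Rhyacian; C — Calymmian; D — Cryogenian; span 1679.4 million years

Match each age against the start–end ranges in the excerpt: A = 451.6 Ma → Ordovician (485.4–443.8); B = 2131 Ma → Rhyacian (2300–2050); C = 1561 Ma → Calymmian (1600–1400); D = 700 Ma → Cryogenian (720–635).
The largest age is 2131 Ma and the smallest is 451.6 Ma; their difference is 1679.4 Myr.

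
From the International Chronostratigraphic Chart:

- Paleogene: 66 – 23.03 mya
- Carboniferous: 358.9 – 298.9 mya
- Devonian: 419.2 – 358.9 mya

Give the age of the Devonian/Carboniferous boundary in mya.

The Devonian ends and the Carboniferous begins at 358.9 mya.

358.9 mya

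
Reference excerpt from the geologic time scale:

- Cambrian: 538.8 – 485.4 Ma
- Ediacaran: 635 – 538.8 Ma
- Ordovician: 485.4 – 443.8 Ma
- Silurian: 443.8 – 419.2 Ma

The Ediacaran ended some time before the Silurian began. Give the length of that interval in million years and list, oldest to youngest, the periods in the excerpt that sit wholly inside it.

95 million years; Cambrian, Ordovician

End of Ediacaran = 538.8 Ma; start of Silurian = 443.8 Ma.
Gap = 538.8 − 443.8 = 95 Myr.
Periods wholly inside 538.8–443.8 Ma: Cambrian (538.8–485.4), Ordovician (485.4–443.8).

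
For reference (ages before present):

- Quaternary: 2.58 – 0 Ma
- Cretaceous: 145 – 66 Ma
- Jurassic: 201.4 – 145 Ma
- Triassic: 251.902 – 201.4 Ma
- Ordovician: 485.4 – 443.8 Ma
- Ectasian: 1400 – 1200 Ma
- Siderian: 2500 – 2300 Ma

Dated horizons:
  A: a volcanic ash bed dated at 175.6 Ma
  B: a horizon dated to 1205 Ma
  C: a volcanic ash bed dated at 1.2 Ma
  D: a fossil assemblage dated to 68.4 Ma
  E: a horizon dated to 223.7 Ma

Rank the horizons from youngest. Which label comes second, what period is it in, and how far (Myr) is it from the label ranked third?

D, in the Cretaceous; 107.2 million years to A

Smaller Ma means younger, so youngest first: C 1.2 < D 68.4 < A 175.6 < E 223.7 < B 1205.
Counting 2 along gives D (68.4 Ma); the excerpt puts that inside the Cretaceous, 145–66 Ma.
Next in line is A (175.6 Ma), and 175.6 − 68.4 = 107.2 Myr.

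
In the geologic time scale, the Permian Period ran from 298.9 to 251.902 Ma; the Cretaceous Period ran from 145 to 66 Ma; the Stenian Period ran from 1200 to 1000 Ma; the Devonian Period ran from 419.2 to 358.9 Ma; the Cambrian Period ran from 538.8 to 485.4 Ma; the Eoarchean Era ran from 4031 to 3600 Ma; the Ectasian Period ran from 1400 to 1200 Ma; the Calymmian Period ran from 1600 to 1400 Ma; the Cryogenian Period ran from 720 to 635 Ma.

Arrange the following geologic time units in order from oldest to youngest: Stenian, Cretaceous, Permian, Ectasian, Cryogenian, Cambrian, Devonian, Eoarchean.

Eoarchean → Ectasian → Stenian → Cryogenian → Cambrian → Devonian → Permian → Cretaceous

The oldest of these is Eoarchean (starts 4031 Ma) and the youngest is Cretaceous (ends 66 Ma).
In between, by decreasing start age: Ectasian (1400), Stenian (1200), Cryogenian (720), Cambrian (538.8), Devonian (419.2), Permian (298.9).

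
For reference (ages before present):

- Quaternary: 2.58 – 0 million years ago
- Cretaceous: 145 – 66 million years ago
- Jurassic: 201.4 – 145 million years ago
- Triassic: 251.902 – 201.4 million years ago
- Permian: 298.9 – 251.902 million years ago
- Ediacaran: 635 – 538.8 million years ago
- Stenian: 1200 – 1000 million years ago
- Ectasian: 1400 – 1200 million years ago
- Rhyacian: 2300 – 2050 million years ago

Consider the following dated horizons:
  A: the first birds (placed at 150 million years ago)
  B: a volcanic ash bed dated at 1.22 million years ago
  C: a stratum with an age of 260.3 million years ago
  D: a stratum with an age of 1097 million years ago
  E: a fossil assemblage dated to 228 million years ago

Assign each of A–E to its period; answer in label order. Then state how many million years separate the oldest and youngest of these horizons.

A: 150 Ma lies in 201.4–145 Ma, so Jurassic.
B: 1.22 Ma lies in 2.58–0 Ma, so Quaternary.
C: 260.3 Ma lies in 298.9–251.902 Ma, so Permian.
D: 1097 Ma lies in 1200–1000 Ma, so Stenian.
E: 228 Ma lies in 251.902–201.4 Ma, so Triassic.
Oldest = 1097 Ma, youngest = 1.22 Ma → span 1095.78 Myr.

A — Jurassic; B — Quaternary; C — Permian; D — Stenian; E — Triassic; span 1095.78 million years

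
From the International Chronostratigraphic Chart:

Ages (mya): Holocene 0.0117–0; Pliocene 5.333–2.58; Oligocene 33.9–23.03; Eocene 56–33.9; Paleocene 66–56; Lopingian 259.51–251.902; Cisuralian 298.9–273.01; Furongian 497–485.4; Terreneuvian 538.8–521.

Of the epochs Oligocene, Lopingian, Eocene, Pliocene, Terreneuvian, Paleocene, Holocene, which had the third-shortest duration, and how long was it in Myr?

Lopingian, 7.608 million years

Durations: Oligocene 10.87; Lopingian 7.608; Eocene 22.1; Pliocene 2.753; Terreneuvian 17.8; Paleocene 10; Holocene 0.0117 Myr.
Sorted shortest-first: Holocene (0.0117), Pliocene (2.753), Lopingian (7.608), Paleocene (10), Oligocene (10.87), Terreneuvian (17.8), Eocene (22.1).
The third shortest is Lopingian at 7.608 Myr.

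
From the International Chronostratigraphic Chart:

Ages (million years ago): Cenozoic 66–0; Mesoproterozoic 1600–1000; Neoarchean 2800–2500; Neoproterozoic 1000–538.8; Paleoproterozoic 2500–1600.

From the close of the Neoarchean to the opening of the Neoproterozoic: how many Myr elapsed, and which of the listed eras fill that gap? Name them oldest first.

End of Neoarchean = 2500 Ma; start of Neoproterozoic = 1000 Ma.
Gap = 2500 − 1000 = 1500 Myr.
Eras wholly inside 2500–1000 Ma: Paleoproterozoic (2500–1600), Mesoproterozoic (1600–1000).

1500 million years; Paleoproterozoic, Mesoproterozoic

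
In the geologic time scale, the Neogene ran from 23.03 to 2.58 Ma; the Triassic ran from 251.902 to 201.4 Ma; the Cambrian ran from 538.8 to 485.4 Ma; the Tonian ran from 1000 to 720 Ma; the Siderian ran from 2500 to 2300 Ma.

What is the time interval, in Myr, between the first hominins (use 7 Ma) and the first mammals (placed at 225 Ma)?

225 − 7 = 218 million years.

218 million years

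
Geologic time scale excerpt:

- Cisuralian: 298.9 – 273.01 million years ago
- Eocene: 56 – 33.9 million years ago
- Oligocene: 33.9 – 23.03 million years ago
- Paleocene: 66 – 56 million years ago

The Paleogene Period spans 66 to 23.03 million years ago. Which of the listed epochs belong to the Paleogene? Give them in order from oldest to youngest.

Paleocene, Eocene, Oligocene

Epochs with both bounds inside 66–23.03 Ma: Paleocene (66–56), Eocene (56–33.9), Oligocene (33.9–23.03).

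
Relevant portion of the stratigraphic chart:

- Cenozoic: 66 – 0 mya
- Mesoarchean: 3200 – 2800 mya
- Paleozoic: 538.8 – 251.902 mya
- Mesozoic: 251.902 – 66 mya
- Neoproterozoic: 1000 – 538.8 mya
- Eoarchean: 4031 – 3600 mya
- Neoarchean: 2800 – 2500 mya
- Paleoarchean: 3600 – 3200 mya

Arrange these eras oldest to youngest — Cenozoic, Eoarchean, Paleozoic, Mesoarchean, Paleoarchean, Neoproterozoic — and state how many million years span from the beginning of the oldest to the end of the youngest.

From the excerpt: Cenozoic 66–0; Eoarchean 4031–3600; Paleozoic 538.8–251.902; Mesoarchean 3200–2800; Paleoarchean 3600–3200; Neoproterozoic 1000–538.8 (Ma).
Larger Ma is earlier, so the oldest is Eoarchean and the youngest is Cenozoic; oldest to youngest: Eoarchean, Paleoarchean, Mesoarchean, Neoproterozoic, Paleozoic, Cenozoic.
Oldest start 4031 minus youngest end 0 gives 4031 Myr overall.

Eoarchean, Paleoarchean, Mesoarchean, Neoproterozoic, Paleozoic, Cenozoic; total span 4031 Myr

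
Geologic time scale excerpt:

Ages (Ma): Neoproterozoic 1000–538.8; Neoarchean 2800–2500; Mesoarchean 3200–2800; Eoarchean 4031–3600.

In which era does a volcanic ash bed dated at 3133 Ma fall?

Mesoarchean

3133 Ma lies between 3200 and 2800 Ma, so it falls in the Mesoarchean.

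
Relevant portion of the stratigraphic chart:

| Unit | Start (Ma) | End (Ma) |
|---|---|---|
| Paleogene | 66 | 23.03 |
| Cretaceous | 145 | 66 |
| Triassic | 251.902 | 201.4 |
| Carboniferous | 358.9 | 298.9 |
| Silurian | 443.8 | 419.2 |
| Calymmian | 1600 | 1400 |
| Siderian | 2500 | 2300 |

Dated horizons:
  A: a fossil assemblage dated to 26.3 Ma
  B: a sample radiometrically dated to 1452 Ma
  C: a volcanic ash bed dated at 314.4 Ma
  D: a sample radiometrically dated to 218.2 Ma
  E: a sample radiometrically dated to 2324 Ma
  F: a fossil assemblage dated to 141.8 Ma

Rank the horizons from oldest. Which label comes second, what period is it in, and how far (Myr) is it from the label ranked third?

B, in the Calymmian; 1137.6 million years to C

Sorted oldest-first by Ma: E (2324), B (1452), C (314.4), D (218.2), F (141.8), A (26.3).
The second oldest is B at 1452 Ma, which lies in 1600–1400 Ma: the Calymmian.
The third oldest is C at 314.4 Ma; separation = |1452 − 314.4| = 1137.6 Myr.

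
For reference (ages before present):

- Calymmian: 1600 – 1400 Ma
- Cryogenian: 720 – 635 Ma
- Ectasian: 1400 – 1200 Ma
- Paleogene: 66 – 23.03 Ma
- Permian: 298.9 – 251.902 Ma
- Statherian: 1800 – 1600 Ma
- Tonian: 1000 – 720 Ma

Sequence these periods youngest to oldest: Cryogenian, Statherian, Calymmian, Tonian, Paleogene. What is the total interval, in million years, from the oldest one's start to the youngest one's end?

From the excerpt: Cryogenian 720–635; Statherian 1800–1600; Calymmian 1600–1400; Tonian 1000–720; Paleogene 66–23.03 (Ma).
Larger Ma is earlier, so the oldest is Statherian and the youngest is Paleogene; youngest to oldest: Paleogene, Cryogenian, Tonian, Calymmian, Statherian.
Oldest start 1800 minus youngest end 23.03 gives 1776.97 Myr overall.

Paleogene, Cryogenian, Tonian, Calymmian, Statherian; total span 1776.97 Myr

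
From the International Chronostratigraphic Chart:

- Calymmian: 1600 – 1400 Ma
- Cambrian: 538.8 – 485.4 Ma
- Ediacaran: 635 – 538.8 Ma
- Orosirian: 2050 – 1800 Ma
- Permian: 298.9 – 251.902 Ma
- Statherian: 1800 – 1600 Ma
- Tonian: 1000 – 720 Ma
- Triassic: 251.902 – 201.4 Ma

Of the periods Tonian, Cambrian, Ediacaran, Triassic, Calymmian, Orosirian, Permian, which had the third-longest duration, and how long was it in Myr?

Durations: Tonian 280; Cambrian 53.4; Ediacaran 96.2; Triassic 50.502; Calymmian 200; Orosirian 250; Permian 46.998 Myr.
Sorted longest-first: Tonian (280), Orosirian (250), Calymmian (200), Ediacaran (96.2), Cambrian (53.4), Triassic (50.502), Permian (46.998).
The third longest is Calymmian at 200 Myr.

Calymmian, 200 million years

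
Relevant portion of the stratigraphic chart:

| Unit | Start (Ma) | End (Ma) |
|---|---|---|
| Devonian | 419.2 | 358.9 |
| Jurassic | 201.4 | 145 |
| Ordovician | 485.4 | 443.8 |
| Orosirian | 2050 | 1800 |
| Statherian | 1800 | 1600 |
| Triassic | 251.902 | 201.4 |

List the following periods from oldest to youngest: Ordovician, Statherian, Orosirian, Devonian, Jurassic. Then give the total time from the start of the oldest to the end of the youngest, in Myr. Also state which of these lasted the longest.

From the excerpt: Ordovician 485.4–443.8; Statherian 1800–1600; Orosirian 2050–1800; Devonian 419.2–358.9; Jurassic 201.4–145 (Ma).
Larger Ma is earlier, so the oldest is Orosirian and the youngest is Jurassic; oldest to youngest: Orosirian, Statherian, Ordovician, Devonian, Jurassic.
Oldest start 2050 minus youngest end 145 gives 1905 Myr overall.
Individual lengths (start − end): Orosirian 250; Ordovician 41.6; Devonian 60.3; Statherian 200; Jurassic 56.4. The largest is Orosirian at 250 Myr.

Orosirian → Statherian → Ordovician → Devonian → Jurassic; total span 1905 Myr; longest is Orosirian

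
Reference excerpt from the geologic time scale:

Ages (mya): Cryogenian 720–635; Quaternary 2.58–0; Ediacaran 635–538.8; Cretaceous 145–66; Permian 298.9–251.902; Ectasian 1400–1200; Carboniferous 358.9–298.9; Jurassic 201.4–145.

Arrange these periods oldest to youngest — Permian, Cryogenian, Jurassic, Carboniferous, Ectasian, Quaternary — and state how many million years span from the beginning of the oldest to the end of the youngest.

From the excerpt: Permian 298.9–251.902; Cryogenian 720–635; Jurassic 201.4–145; Carboniferous 358.9–298.9; Ectasian 1400–1200; Quaternary 2.58–0 (Ma).
Larger Ma is earlier, so the oldest is Ectasian and the youngest is Quaternary; oldest to youngest: Ectasian, Cryogenian, Carboniferous, Permian, Jurassic, Quaternary.
Oldest start 1400 minus youngest end 0 gives 1400 Myr overall.

Ectasian → Cryogenian → Carboniferous → Permian → Jurassic → Quaternary; total span 1400 Myr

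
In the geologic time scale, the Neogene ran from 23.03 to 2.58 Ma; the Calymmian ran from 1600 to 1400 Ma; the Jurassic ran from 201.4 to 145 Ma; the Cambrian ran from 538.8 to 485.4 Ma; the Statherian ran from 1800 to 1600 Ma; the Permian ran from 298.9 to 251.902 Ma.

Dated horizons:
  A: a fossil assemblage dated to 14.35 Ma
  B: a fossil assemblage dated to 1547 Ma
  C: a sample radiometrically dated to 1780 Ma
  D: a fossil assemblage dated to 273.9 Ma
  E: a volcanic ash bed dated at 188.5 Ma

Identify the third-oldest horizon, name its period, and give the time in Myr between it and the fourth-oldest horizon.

Sorted oldest-first by Ma: C (1780), B (1547), D (273.9), E (188.5), A (14.35).
The third oldest is D at 273.9 Ma, which lies in 298.9–251.902 Ma: the Permian.
The fourth oldest is E at 188.5 Ma; separation = |273.9 − 188.5| = 85.4 Myr.

D, in the Permian; 85.4 million years to E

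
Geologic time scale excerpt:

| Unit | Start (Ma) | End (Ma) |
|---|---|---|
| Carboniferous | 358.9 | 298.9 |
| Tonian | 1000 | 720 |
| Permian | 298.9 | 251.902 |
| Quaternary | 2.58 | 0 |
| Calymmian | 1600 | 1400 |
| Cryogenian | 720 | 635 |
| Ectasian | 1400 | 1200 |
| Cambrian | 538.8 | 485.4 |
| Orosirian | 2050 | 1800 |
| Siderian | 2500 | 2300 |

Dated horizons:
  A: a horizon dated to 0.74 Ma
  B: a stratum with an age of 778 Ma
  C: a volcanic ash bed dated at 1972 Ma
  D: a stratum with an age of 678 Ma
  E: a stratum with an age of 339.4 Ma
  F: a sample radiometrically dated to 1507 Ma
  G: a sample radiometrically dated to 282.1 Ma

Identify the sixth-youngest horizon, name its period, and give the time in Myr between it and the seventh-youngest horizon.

F, in the Calymmian; 465 million years to C

Smaller Ma means younger, so youngest first: A 0.74 < G 282.1 < E 339.4 < D 678 < B 778 < F 1507 < C 1972.
Counting 6 along gives F (1507 Ma); the excerpt puts that inside the Calymmian, 1600–1400 Ma.
Next in line is C (1972 Ma), and 1972 − 1507 = 465 Myr.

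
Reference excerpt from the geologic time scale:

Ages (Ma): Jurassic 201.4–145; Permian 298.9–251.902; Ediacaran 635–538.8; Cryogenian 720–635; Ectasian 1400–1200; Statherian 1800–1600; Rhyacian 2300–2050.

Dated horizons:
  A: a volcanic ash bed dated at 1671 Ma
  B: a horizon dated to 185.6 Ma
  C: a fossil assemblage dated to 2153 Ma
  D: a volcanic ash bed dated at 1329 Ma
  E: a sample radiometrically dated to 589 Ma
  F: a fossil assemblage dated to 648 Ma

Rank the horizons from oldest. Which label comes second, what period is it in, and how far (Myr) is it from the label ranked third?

Sorted oldest-first by Ma: C (2153), A (1671), D (1329), F (648), E (589), B (185.6).
The second oldest is A at 1671 Ma, which lies in 1800–1600 Ma: the Statherian.
The third oldest is D at 1329 Ma; separation = |1671 − 1329| = 342 Myr.

A, in the Statherian; 342 million years to D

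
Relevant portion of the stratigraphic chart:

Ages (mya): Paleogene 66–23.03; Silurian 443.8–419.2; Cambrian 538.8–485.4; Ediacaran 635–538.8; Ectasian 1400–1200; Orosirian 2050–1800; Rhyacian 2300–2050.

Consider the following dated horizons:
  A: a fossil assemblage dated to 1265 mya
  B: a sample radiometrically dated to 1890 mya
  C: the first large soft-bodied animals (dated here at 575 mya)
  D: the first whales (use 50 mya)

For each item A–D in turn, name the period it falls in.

Match each age against the start–end ranges in the excerpt: A = 1265 Ma → Ectasian (1400–1200); B = 1890 Ma → Orosirian (2050–1800); C = 575 Ma → Ediacaran (635–538.8); D = 50 Ma → Paleogene (66–23.03).

A — Ectasian; B — Orosirian; C — Ediacaran; D — Paleogene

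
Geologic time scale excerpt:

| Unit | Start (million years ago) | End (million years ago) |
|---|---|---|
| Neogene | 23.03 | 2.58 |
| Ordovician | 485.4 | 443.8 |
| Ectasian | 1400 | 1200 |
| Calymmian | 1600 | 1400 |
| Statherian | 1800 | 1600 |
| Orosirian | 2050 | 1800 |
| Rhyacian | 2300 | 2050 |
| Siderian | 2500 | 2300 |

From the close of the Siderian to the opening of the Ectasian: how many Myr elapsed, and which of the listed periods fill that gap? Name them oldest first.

End of Siderian = 2300 Ma; start of Ectasian = 1400 Ma.
Gap = 2300 − 1400 = 900 Myr.
Periods wholly inside 2300–1400 Ma: Rhyacian (2300–2050), Orosirian (2050–1800), Statherian (1800–1600), Calymmian (1600–1400).

900 million years; Rhyacian, Orosirian, Statherian, Calymmian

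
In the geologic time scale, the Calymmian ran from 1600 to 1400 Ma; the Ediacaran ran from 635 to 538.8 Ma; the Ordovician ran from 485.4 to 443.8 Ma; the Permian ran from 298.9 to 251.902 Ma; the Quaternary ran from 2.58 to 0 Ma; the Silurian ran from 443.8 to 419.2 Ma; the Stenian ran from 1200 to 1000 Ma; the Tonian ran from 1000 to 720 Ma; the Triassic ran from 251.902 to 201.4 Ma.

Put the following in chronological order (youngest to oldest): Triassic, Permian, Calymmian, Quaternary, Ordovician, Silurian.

Sorting by start age (ascending Ma, since larger Ma = older): Quaternary start 2.58, Triassic start 251.902, Permian start 298.9, Silurian start 443.8, Ordovician start 485.4, Calymmian start 1600.

Quaternary, Triassic, Permian, Silurian, Ordovician, Calymmian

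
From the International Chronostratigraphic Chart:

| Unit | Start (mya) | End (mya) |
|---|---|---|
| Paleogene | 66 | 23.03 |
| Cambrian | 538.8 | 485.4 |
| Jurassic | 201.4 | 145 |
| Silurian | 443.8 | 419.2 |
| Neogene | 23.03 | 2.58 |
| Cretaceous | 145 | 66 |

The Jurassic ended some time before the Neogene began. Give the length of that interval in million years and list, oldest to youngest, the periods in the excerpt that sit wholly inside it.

End of Jurassic = 145 Ma; start of Neogene = 23.03 Ma.
Gap = 145 − 23.03 = 121.97 Myr.
Periods wholly inside 145–23.03 Ma: Cretaceous (145–66), Paleogene (66–23.03).

121.97 million years; Cretaceous, Paleogene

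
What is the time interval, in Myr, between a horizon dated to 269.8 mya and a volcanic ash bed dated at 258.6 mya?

269.8 − 258.6 = 11.2 million years.

11.2 million years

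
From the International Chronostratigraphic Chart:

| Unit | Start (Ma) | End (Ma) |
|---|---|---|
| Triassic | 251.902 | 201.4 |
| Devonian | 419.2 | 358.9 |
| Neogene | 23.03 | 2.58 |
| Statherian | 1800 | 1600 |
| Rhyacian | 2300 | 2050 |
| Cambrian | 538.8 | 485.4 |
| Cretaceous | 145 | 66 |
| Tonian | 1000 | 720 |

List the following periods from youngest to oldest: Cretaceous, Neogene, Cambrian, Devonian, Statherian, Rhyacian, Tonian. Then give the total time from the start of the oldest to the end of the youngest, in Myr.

Start ages (Ma): Rhyacian 2300, Statherian 1800, Tonian 1000, Cambrian 538.8, Devonian 419.2, Cretaceous 145, Neogene 23.03.
Ordered youngest to oldest: Neogene, Cretaceous, Devonian, Cambrian, Tonian, Statherian, Rhyacian.
Span = 2300 − 2.58 = 2297.42 Myr.

Neogene, Cretaceous, Devonian, Cambrian, Tonian, Statherian, Rhyacian; total span 2297.42 Myr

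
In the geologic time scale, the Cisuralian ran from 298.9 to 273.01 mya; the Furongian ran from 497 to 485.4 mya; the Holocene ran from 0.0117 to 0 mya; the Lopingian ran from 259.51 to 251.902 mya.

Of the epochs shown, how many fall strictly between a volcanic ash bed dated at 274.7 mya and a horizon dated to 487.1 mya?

The older date is 487.1 Ma and the younger is 274.7 Ma.
No epoch both begins after 487.1 Ma and ends before 274.7 Ma, so the count is 0.

0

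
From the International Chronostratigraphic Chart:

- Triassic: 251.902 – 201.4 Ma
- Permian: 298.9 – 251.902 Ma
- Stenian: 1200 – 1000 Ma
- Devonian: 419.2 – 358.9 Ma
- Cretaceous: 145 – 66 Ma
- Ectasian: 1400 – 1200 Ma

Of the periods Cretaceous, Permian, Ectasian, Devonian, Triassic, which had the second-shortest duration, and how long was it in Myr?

Start − end for each: Cretaceous 145 − 66 = 79; Permian 298.9 − 251.902 = 46.998; Ectasian 1400 − 1200 = 200; Devonian 419.2 − 358.9 = 60.3; Triassic 251.902 − 201.4 = 50.502.
Ranking these from shortest: Permian < Triassic < Devonian < Cretaceous < Ectasian.
Position 2 in that ranking is Triassic, which lasted 50.502 Myr.

Triassic, 50.502 million years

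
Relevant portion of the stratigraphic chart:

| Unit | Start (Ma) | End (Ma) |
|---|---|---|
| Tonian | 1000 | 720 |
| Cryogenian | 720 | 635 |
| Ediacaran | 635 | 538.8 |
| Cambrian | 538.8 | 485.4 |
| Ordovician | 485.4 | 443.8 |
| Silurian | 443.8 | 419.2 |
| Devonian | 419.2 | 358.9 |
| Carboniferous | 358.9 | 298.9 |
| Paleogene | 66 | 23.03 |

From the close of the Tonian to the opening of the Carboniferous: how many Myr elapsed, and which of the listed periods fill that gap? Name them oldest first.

End of Tonian = 720 Ma; start of Carboniferous = 358.9 Ma.
Gap = 720 − 358.9 = 361.1 Myr.
Periods wholly inside 720–358.9 Ma: Cryogenian (720–635), Ediacaran (635–538.8), Cambrian (538.8–485.4), Ordovician (485.4–443.8), Silurian (443.8–419.2), Devonian (419.2–358.9).

361.1 million years; Cryogenian, Ediacaran, Cambrian, Ordovician, Silurian, Devonian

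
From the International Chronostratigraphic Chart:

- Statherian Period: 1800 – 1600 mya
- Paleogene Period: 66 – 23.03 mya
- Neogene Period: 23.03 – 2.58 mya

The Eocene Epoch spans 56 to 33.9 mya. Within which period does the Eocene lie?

Paleogene

The Eocene (56–33.9 Ma) lies entirely within 66–23.03 Ma, the Paleogene Period.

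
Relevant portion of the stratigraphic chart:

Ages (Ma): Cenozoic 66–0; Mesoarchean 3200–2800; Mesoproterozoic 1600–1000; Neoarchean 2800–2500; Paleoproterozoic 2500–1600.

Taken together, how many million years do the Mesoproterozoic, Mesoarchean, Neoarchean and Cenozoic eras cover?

1366 million years

Each duration: Mesoproterozoic = 600; Mesoarchean = 400; Neoarchean = 300; Cenozoic = 66.
Sum: 600 + 400 + 300 + 66 = 1366 Myr.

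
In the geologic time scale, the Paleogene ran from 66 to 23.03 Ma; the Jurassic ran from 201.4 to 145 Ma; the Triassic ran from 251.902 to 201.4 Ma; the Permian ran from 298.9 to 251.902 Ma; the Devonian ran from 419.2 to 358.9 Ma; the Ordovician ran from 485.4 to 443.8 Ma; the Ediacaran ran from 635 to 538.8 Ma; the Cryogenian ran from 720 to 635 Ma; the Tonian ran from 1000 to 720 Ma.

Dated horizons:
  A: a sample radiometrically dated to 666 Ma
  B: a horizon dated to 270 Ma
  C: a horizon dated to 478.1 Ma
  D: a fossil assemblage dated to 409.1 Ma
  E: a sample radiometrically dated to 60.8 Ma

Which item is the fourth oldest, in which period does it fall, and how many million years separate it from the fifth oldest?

B, in the Permian; 209.2 million years to E

Sorted oldest-first by Ma: A (666), C (478.1), D (409.1), B (270), E (60.8).
The fourth oldest is B at 270 Ma, which lies in 298.9–251.902 Ma: the Permian.
The fifth oldest is E at 60.8 Ma; separation = |270 − 60.8| = 209.2 Myr.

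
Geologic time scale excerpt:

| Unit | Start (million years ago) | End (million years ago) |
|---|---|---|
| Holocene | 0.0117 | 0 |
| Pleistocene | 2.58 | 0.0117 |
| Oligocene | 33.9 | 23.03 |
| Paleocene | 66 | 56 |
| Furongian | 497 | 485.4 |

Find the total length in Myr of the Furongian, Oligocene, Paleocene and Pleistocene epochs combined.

Each duration: Furongian = 11.6; Oligocene = 10.87; Paleocene = 10; Pleistocene = 2.5683.
Sum: 11.6 + 10.87 + 10 + 2.5683 = 35.0383 Myr.

35.0383 million years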